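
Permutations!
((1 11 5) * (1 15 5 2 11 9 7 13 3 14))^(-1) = (1 14 3 13 7 9)(2 11)(5 15)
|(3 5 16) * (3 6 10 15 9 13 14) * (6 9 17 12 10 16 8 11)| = 36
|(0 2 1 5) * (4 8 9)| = 12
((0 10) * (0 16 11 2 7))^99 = (0 11)(2 10)(7 16)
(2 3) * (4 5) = (2 3)(4 5) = [0, 1, 3, 2, 5, 4]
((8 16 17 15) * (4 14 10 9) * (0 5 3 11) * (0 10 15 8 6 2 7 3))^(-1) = ((0 5)(2 7 3 11 10 9 4 14 15 6)(8 16 17))^(-1) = (0 5)(2 6 15 14 4 9 10 11 3 7)(8 17 16)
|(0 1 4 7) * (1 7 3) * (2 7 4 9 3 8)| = 15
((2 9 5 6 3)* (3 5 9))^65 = (9)(2 3)(5 6)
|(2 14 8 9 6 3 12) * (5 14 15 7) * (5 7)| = 9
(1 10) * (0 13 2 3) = (0 13 2 3)(1 10) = [13, 10, 3, 0, 4, 5, 6, 7, 8, 9, 1, 11, 12, 2]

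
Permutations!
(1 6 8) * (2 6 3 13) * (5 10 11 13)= (1 3 5 10 11 13 2 6 8)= [0, 3, 6, 5, 4, 10, 8, 7, 1, 9, 11, 13, 12, 2]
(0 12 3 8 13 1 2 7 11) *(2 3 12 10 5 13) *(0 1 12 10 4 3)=(0 4 3 8 2 7 11 1)(5 13 12 10)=[4, 0, 7, 8, 3, 13, 6, 11, 2, 9, 5, 1, 10, 12]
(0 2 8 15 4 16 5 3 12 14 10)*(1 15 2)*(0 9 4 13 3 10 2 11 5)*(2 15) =(0 1 2 8 11 5 10 9 4 16)(3 12 14 15 13) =[1, 2, 8, 12, 16, 10, 6, 7, 11, 4, 9, 5, 14, 3, 15, 13, 0]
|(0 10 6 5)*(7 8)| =|(0 10 6 5)(7 8)| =4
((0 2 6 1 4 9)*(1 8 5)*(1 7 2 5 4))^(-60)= (0 6)(2 9)(4 7)(5 8)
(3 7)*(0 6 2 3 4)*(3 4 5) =(0 6 2 4)(3 7 5) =[6, 1, 4, 7, 0, 3, 2, 5]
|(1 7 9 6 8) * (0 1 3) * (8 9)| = 10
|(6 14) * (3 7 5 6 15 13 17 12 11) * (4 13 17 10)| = 9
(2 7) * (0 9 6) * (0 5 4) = (0 9 6 5 4)(2 7) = [9, 1, 7, 3, 0, 4, 5, 2, 8, 6]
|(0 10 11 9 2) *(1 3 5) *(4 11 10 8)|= 6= |(0 8 4 11 9 2)(1 3 5)|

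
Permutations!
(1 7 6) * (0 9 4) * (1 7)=(0 9 4)(6 7)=[9, 1, 2, 3, 0, 5, 7, 6, 8, 4]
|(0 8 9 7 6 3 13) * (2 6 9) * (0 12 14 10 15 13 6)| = 30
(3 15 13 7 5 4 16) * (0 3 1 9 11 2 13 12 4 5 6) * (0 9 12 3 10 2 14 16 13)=(0 10 2)(1 12 4 13 7 6 9 11 14 16)(3 15)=[10, 12, 0, 15, 13, 5, 9, 6, 8, 11, 2, 14, 4, 7, 16, 3, 1]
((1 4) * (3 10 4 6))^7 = (1 3 4 6 10)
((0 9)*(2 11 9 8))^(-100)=(11)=((0 8 2 11 9))^(-100)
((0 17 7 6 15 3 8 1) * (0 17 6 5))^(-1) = ((0 6 15 3 8 1 17 7 5))^(-1) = (0 5 7 17 1 8 3 15 6)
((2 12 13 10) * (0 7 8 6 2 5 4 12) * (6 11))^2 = (0 8 6)(2 7 11)(4 13 5 12 10)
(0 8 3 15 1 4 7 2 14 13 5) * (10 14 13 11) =(0 8 3 15 1 4 7 2 13 5)(10 14 11) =[8, 4, 13, 15, 7, 0, 6, 2, 3, 9, 14, 10, 12, 5, 11, 1]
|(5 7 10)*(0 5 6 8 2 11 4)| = 9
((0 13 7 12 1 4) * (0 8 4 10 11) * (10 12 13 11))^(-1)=((0 11)(1 12)(4 8)(7 13))^(-1)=(0 11)(1 12)(4 8)(7 13)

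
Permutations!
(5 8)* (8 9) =[0, 1, 2, 3, 4, 9, 6, 7, 5, 8] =(5 9 8)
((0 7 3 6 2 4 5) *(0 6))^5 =((0 7 3)(2 4 5 6))^5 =(0 3 7)(2 4 5 6)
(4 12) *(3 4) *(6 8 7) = (3 4 12)(6 8 7) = [0, 1, 2, 4, 12, 5, 8, 6, 7, 9, 10, 11, 3]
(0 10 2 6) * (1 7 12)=(0 10 2 6)(1 7 12)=[10, 7, 6, 3, 4, 5, 0, 12, 8, 9, 2, 11, 1]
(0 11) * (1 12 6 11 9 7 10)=(0 9 7 10 1 12 6 11)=[9, 12, 2, 3, 4, 5, 11, 10, 8, 7, 1, 0, 6]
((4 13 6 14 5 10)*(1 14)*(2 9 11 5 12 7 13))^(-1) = (1 6 13 7 12 14)(2 4 10 5 11 9) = ((1 14 12 7 13 6)(2 9 11 5 10 4))^(-1)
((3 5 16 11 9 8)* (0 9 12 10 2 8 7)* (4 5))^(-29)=((0 9 7)(2 8 3 4 5 16 11 12 10))^(-29)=(0 9 7)(2 12 16 4 8 10 11 5 3)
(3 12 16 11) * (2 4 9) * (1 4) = (1 4 9 2)(3 12 16 11) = [0, 4, 1, 12, 9, 5, 6, 7, 8, 2, 10, 3, 16, 13, 14, 15, 11]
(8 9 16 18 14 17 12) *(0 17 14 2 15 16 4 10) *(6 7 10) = (0 17 12 8 9 4 6 7 10)(2 15 16 18) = [17, 1, 15, 3, 6, 5, 7, 10, 9, 4, 0, 11, 8, 13, 14, 16, 18, 12, 2]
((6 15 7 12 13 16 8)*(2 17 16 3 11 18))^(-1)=((2 17 16 8 6 15 7 12 13 3 11 18))^(-1)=(2 18 11 3 13 12 7 15 6 8 16 17)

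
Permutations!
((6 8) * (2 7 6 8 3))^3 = (8)(2 3 6 7)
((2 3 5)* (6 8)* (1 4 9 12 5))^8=((1 4 9 12 5 2 3)(6 8))^8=(1 4 9 12 5 2 3)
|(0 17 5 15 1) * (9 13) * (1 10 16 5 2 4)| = 20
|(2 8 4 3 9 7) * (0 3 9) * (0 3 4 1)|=7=|(0 4 9 7 2 8 1)|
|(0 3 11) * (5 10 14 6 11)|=7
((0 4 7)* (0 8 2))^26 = (0 4 7 8 2)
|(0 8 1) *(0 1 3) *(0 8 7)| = 2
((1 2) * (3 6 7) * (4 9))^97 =((1 2)(3 6 7)(4 9))^97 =(1 2)(3 6 7)(4 9)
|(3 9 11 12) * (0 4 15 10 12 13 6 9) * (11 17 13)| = |(0 4 15 10 12 3)(6 9 17 13)| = 12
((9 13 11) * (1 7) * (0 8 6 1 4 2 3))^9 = (13)(0 8 6 1 7 4 2 3)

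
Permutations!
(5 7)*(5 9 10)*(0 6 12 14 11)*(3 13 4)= [6, 1, 2, 13, 3, 7, 12, 9, 8, 10, 5, 0, 14, 4, 11]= (0 6 12 14 11)(3 13 4)(5 7 9 10)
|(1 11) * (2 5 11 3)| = |(1 3 2 5 11)| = 5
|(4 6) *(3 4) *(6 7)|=|(3 4 7 6)|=4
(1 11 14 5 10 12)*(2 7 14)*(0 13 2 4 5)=(0 13 2 7 14)(1 11 4 5 10 12)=[13, 11, 7, 3, 5, 10, 6, 14, 8, 9, 12, 4, 1, 2, 0]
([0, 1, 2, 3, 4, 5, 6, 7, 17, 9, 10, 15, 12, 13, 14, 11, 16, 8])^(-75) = [0, 1, 2, 3, 4, 5, 6, 7, 17, 9, 10, 15, 12, 13, 14, 11, 16, 8]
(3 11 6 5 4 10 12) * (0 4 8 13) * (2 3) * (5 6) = (0 4 10 12 2 3 11 5 8 13) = [4, 1, 3, 11, 10, 8, 6, 7, 13, 9, 12, 5, 2, 0]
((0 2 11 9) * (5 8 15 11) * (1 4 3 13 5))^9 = ((0 2 1 4 3 13 5 8 15 11 9))^9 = (0 11 8 13 4 2 9 15 5 3 1)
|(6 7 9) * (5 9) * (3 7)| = |(3 7 5 9 6)| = 5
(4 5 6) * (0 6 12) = (0 6 4 5 12) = [6, 1, 2, 3, 5, 12, 4, 7, 8, 9, 10, 11, 0]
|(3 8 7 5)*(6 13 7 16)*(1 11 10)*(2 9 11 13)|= 12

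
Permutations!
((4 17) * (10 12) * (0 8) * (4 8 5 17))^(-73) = (0 8 17 5)(10 12)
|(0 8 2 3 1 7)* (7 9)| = 7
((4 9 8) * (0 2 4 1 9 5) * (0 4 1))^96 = (0 2 1 9 8)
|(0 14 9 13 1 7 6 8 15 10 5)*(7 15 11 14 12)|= 13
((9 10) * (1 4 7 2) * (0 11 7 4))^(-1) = (0 1 2 7 11)(9 10)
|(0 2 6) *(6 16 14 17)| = |(0 2 16 14 17 6)| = 6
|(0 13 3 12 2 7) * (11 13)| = |(0 11 13 3 12 2 7)| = 7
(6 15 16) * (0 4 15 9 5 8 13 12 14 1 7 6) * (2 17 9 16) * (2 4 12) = [12, 7, 17, 3, 15, 8, 16, 6, 13, 5, 10, 11, 14, 2, 1, 4, 0, 9] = (0 12 14 1 7 6 16)(2 17 9 5 8 13)(4 15)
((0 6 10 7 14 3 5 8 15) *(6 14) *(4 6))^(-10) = ((0 14 3 5 8 15)(4 6 10 7))^(-10) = (0 3 8)(4 10)(5 15 14)(6 7)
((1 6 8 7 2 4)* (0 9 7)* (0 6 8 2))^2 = (0 7 9)(1 6 4 8 2)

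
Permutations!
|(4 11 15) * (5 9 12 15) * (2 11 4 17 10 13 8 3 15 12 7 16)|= |(2 11 5 9 7 16)(3 15 17 10 13 8)|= 6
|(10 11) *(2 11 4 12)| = |(2 11 10 4 12)| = 5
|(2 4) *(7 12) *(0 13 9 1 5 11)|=6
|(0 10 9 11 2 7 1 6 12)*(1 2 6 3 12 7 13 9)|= |(0 10 1 3 12)(2 13 9 11 6 7)|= 30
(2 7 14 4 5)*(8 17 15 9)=(2 7 14 4 5)(8 17 15 9)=[0, 1, 7, 3, 5, 2, 6, 14, 17, 8, 10, 11, 12, 13, 4, 9, 16, 15]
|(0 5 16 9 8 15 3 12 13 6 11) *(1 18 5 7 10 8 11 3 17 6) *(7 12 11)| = 16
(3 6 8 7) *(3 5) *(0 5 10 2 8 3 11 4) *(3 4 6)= [5, 1, 8, 3, 0, 11, 4, 10, 7, 9, 2, 6]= (0 5 11 6 4)(2 8 7 10)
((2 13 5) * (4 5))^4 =(13)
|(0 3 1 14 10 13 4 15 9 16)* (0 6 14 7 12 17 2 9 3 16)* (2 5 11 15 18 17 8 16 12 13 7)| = 19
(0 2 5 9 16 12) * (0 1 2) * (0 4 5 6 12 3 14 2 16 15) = (0 4 5 9 15)(1 16 3 14 2 6 12) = [4, 16, 6, 14, 5, 9, 12, 7, 8, 15, 10, 11, 1, 13, 2, 0, 3]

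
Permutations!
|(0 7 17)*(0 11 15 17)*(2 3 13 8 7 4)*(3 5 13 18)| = |(0 4 2 5 13 8 7)(3 18)(11 15 17)| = 42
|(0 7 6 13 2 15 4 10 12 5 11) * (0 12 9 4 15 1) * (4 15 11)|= 42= |(0 7 6 13 2 1)(4 10 9 15 11 12 5)|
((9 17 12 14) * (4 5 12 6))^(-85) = (4 6 17 9 14 12 5)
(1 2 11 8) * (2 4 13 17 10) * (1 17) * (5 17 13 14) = (1 4 14 5 17 10 2 11 8 13) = [0, 4, 11, 3, 14, 17, 6, 7, 13, 9, 2, 8, 12, 1, 5, 15, 16, 10]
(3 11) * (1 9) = (1 9)(3 11) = [0, 9, 2, 11, 4, 5, 6, 7, 8, 1, 10, 3]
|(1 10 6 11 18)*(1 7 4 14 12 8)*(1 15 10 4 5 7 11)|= 8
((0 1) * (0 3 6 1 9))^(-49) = (0 9)(1 6 3)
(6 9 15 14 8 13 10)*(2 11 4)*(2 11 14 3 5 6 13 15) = (2 14 8 15 3 5 6 9)(4 11)(10 13) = [0, 1, 14, 5, 11, 6, 9, 7, 15, 2, 13, 4, 12, 10, 8, 3]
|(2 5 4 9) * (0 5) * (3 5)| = 6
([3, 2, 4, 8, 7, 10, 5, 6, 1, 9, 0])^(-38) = [8, 4, 7, 1, 6, 0, 10, 5, 2, 9, 3]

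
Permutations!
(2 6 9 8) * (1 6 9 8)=(1 6 8 2 9)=[0, 6, 9, 3, 4, 5, 8, 7, 2, 1]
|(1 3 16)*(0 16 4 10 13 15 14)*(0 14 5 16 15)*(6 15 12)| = |(0 12 6 15 5 16 1 3 4 10 13)| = 11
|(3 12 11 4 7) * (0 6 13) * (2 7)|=6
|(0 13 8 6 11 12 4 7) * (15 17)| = |(0 13 8 6 11 12 4 7)(15 17)| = 8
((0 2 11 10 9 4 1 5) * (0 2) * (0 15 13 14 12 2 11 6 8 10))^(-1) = ((0 15 13 14 12 2 6 8 10 9 4 1 5 11))^(-1) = (0 11 5 1 4 9 10 8 6 2 12 14 13 15)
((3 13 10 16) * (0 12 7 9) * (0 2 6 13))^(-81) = ((0 12 7 9 2 6 13 10 16 3))^(-81) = (0 3 16 10 13 6 2 9 7 12)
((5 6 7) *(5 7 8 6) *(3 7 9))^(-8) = (3 7 9)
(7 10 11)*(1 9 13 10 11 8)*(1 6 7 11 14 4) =(1 9 13 10 8 6 7 14 4) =[0, 9, 2, 3, 1, 5, 7, 14, 6, 13, 8, 11, 12, 10, 4]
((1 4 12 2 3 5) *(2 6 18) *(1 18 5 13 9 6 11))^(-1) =((1 4 12 11)(2 3 13 9 6 5 18))^(-1) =(1 11 12 4)(2 18 5 6 9 13 3)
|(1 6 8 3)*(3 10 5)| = |(1 6 8 10 5 3)| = 6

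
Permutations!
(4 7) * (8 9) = [0, 1, 2, 3, 7, 5, 6, 4, 9, 8] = (4 7)(8 9)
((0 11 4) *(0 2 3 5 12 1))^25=(0 11 4 2 3 5 12 1)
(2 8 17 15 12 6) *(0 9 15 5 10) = (0 9 15 12 6 2 8 17 5 10) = [9, 1, 8, 3, 4, 10, 2, 7, 17, 15, 0, 11, 6, 13, 14, 12, 16, 5]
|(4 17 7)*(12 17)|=|(4 12 17 7)|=4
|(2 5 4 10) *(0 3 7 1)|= 4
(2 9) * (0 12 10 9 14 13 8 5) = (0 12 10 9 2 14 13 8 5) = [12, 1, 14, 3, 4, 0, 6, 7, 5, 2, 9, 11, 10, 8, 13]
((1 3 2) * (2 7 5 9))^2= (1 7 9)(2 3 5)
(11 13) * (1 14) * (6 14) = (1 6 14)(11 13) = [0, 6, 2, 3, 4, 5, 14, 7, 8, 9, 10, 13, 12, 11, 1]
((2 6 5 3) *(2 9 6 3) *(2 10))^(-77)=(2 3 9 6 5 10)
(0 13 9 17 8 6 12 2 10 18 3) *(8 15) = (0 13 9 17 15 8 6 12 2 10 18 3) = [13, 1, 10, 0, 4, 5, 12, 7, 6, 17, 18, 11, 2, 9, 14, 8, 16, 15, 3]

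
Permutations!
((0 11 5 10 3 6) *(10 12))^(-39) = ((0 11 5 12 10 3 6))^(-39) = (0 12 6 5 3 11 10)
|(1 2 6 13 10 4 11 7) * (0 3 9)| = |(0 3 9)(1 2 6 13 10 4 11 7)| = 24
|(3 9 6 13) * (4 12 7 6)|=7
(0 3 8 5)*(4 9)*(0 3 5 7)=(0 5 3 8 7)(4 9)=[5, 1, 2, 8, 9, 3, 6, 0, 7, 4]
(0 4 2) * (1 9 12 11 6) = (0 4 2)(1 9 12 11 6) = [4, 9, 0, 3, 2, 5, 1, 7, 8, 12, 10, 6, 11]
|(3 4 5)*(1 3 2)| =|(1 3 4 5 2)| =5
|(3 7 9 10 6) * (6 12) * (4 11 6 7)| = |(3 4 11 6)(7 9 10 12)| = 4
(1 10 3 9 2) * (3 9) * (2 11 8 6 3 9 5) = (1 10 5 2)(3 9 11 8 6) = [0, 10, 1, 9, 4, 2, 3, 7, 6, 11, 5, 8]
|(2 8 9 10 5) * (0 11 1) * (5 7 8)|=12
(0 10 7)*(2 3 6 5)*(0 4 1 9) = [10, 9, 3, 6, 1, 2, 5, 4, 8, 0, 7] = (0 10 7 4 1 9)(2 3 6 5)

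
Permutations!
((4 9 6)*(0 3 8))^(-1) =((0 3 8)(4 9 6))^(-1) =(0 8 3)(4 6 9)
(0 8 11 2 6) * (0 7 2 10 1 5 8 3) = [3, 5, 6, 0, 4, 8, 7, 2, 11, 9, 1, 10] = (0 3)(1 5 8 11 10)(2 6 7)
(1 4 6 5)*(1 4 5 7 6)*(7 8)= [0, 5, 2, 3, 1, 4, 8, 6, 7]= (1 5 4)(6 8 7)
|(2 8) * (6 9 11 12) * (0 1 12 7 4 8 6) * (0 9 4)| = |(0 1 12 9 11 7)(2 6 4 8)| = 12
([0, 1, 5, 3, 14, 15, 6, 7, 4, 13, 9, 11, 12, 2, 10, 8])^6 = [0, 1, 10, 3, 5, 9, 6, 7, 2, 4, 8, 11, 12, 14, 15, 13]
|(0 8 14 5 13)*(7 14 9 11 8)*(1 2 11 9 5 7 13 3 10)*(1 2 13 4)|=12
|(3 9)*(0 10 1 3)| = 5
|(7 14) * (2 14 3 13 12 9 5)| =|(2 14 7 3 13 12 9 5)| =8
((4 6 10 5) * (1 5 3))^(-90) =((1 5 4 6 10 3))^(-90) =(10)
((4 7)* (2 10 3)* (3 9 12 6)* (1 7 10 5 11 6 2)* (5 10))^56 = ((1 7 4 5 11 6 3)(2 10 9 12))^56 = (12)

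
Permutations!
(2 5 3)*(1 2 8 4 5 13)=[0, 2, 13, 8, 5, 3, 6, 7, 4, 9, 10, 11, 12, 1]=(1 2 13)(3 8 4 5)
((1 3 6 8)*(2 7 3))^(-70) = ((1 2 7 3 6 8))^(-70) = (1 7 6)(2 3 8)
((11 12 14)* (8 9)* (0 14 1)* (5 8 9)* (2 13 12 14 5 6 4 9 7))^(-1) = (0 1 12 13 2 7 9 4 6 8 5)(11 14)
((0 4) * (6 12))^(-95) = (0 4)(6 12)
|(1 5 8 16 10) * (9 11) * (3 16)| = |(1 5 8 3 16 10)(9 11)| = 6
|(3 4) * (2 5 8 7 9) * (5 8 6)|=4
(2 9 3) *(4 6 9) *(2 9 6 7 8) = (2 4 7 8)(3 9) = [0, 1, 4, 9, 7, 5, 6, 8, 2, 3]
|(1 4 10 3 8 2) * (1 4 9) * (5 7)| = 10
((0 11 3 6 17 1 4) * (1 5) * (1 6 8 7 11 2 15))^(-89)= ((0 2 15 1 4)(3 8 7 11)(5 6 17))^(-89)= (0 2 15 1 4)(3 11 7 8)(5 6 17)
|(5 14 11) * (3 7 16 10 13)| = 15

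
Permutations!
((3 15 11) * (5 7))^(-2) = ((3 15 11)(5 7))^(-2) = (3 15 11)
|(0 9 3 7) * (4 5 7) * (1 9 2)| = |(0 2 1 9 3 4 5 7)| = 8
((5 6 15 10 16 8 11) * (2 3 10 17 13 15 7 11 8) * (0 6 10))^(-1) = (0 3 2 16 10 5 11 7 6)(13 17 15)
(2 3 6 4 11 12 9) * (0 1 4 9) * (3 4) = (0 1 3 6 9 2 4 11 12) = [1, 3, 4, 6, 11, 5, 9, 7, 8, 2, 10, 12, 0]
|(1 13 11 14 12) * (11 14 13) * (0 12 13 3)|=10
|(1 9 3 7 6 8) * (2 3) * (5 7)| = 8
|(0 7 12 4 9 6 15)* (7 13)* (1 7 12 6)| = |(0 13 12 4 9 1 7 6 15)| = 9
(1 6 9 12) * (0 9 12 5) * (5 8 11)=(0 9 8 11 5)(1 6 12)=[9, 6, 2, 3, 4, 0, 12, 7, 11, 8, 10, 5, 1]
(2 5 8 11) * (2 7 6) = (2 5 8 11 7 6) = [0, 1, 5, 3, 4, 8, 2, 6, 11, 9, 10, 7]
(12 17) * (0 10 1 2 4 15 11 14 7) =(0 10 1 2 4 15 11 14 7)(12 17) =[10, 2, 4, 3, 15, 5, 6, 0, 8, 9, 1, 14, 17, 13, 7, 11, 16, 12]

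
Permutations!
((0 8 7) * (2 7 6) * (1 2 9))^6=((0 8 6 9 1 2 7))^6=(0 7 2 1 9 6 8)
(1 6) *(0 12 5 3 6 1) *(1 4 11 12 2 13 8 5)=(0 2 13 8 5 3 6)(1 4 11 12)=[2, 4, 13, 6, 11, 3, 0, 7, 5, 9, 10, 12, 1, 8]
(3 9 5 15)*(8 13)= (3 9 5 15)(8 13)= [0, 1, 2, 9, 4, 15, 6, 7, 13, 5, 10, 11, 12, 8, 14, 3]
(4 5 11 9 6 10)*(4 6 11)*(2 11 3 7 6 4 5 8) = (2 11 9 3 7 6 10 4 8) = [0, 1, 11, 7, 8, 5, 10, 6, 2, 3, 4, 9]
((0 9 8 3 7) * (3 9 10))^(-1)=(0 7 3 10)(8 9)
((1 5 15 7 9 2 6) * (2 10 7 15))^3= (15)(1 6 2 5)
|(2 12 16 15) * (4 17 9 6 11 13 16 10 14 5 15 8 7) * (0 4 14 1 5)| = 66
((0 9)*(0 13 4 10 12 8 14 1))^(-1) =((0 9 13 4 10 12 8 14 1))^(-1) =(0 1 14 8 12 10 4 13 9)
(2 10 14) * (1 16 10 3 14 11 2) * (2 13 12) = (1 16 10 11 13 12 2 3 14) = [0, 16, 3, 14, 4, 5, 6, 7, 8, 9, 11, 13, 2, 12, 1, 15, 10]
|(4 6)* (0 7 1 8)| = 4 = |(0 7 1 8)(4 6)|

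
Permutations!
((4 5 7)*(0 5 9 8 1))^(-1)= (0 1 8 9 4 7 5)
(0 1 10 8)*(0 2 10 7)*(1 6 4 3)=(0 6 4 3 1 7)(2 10 8)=[6, 7, 10, 1, 3, 5, 4, 0, 2, 9, 8]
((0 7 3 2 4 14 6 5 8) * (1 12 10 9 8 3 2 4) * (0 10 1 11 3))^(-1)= (0 5 6 14 4 3 11 2 7)(1 12)(8 9 10)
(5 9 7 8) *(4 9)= [0, 1, 2, 3, 9, 4, 6, 8, 5, 7]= (4 9 7 8 5)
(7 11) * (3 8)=[0, 1, 2, 8, 4, 5, 6, 11, 3, 9, 10, 7]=(3 8)(7 11)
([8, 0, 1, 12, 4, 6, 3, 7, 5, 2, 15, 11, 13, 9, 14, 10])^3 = (0 6 13 1 5 12 2 8 3 9)(10 15)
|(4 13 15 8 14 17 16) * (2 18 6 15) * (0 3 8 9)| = |(0 3 8 14 17 16 4 13 2 18 6 15 9)| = 13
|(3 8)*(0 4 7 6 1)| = 10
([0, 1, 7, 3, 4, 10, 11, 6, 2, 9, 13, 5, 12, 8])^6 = [0, 1, 13, 3, 4, 6, 2, 8, 10, 9, 11, 7, 12, 5]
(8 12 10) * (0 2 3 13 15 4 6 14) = (0 2 3 13 15 4 6 14)(8 12 10) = [2, 1, 3, 13, 6, 5, 14, 7, 12, 9, 8, 11, 10, 15, 0, 4]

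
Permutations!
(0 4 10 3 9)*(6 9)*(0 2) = (0 4 10 3 6 9 2) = [4, 1, 0, 6, 10, 5, 9, 7, 8, 2, 3]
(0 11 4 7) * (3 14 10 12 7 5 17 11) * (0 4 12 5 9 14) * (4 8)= (0 3)(4 9 14 10 5 17 11 12 7 8)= [3, 1, 2, 0, 9, 17, 6, 8, 4, 14, 5, 12, 7, 13, 10, 15, 16, 11]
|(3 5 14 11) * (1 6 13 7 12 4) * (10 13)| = 28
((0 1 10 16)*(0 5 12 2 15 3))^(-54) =(16)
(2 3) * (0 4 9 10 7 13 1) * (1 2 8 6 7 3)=[4, 0, 1, 8, 9, 5, 7, 13, 6, 10, 3, 11, 12, 2]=(0 4 9 10 3 8 6 7 13 2 1)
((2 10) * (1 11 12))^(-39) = ((1 11 12)(2 10))^(-39) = (12)(2 10)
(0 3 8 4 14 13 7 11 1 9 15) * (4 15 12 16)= (0 3 8 15)(1 9 12 16 4 14 13 7 11)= [3, 9, 2, 8, 14, 5, 6, 11, 15, 12, 10, 1, 16, 7, 13, 0, 4]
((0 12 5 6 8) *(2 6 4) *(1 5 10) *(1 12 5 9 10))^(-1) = ((0 5 4 2 6 8)(1 9 10 12))^(-1) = (0 8 6 2 4 5)(1 12 10 9)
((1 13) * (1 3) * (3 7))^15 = (1 3 7 13)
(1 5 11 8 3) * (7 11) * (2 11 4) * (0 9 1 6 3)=[9, 5, 11, 6, 2, 7, 3, 4, 0, 1, 10, 8]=(0 9 1 5 7 4 2 11 8)(3 6)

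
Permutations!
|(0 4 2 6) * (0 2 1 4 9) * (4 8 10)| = |(0 9)(1 8 10 4)(2 6)| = 4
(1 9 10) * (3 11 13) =[0, 9, 2, 11, 4, 5, 6, 7, 8, 10, 1, 13, 12, 3] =(1 9 10)(3 11 13)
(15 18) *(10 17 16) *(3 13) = (3 13)(10 17 16)(15 18) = [0, 1, 2, 13, 4, 5, 6, 7, 8, 9, 17, 11, 12, 3, 14, 18, 10, 16, 15]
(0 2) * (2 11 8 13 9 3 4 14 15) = (0 11 8 13 9 3 4 14 15 2) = [11, 1, 0, 4, 14, 5, 6, 7, 13, 3, 10, 8, 12, 9, 15, 2]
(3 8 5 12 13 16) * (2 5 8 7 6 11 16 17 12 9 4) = [0, 1, 5, 7, 2, 9, 11, 6, 8, 4, 10, 16, 13, 17, 14, 15, 3, 12] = (2 5 9 4)(3 7 6 11 16)(12 13 17)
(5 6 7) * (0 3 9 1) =(0 3 9 1)(5 6 7) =[3, 0, 2, 9, 4, 6, 7, 5, 8, 1]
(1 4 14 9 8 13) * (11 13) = (1 4 14 9 8 11 13) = [0, 4, 2, 3, 14, 5, 6, 7, 11, 8, 10, 13, 12, 1, 9]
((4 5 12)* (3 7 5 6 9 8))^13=((3 7 5 12 4 6 9 8))^13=(3 6 5 8 4 7 9 12)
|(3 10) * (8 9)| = |(3 10)(8 9)| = 2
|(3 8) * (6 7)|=|(3 8)(6 7)|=2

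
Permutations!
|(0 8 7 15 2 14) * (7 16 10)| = 8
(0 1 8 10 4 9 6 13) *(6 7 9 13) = (0 1 8 10 4 13)(7 9) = [1, 8, 2, 3, 13, 5, 6, 9, 10, 7, 4, 11, 12, 0]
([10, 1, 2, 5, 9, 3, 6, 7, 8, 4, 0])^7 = (0 10)(3 5)(4 9)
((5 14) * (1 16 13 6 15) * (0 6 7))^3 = (0 1 7 15 13 6 16)(5 14)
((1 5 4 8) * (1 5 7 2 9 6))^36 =(1 7 2 9 6)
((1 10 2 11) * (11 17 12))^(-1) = ((1 10 2 17 12 11))^(-1) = (1 11 12 17 2 10)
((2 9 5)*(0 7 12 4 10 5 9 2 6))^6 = (0 6 5 10 4 12 7)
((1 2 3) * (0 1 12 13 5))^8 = (0 1 2 3 12 13 5)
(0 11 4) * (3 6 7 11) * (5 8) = [3, 1, 2, 6, 0, 8, 7, 11, 5, 9, 10, 4] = (0 3 6 7 11 4)(5 8)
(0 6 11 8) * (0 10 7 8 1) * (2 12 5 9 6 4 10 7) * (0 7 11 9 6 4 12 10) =[12, 7, 10, 3, 0, 6, 9, 8, 11, 4, 2, 1, 5] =(0 12 5 6 9 4)(1 7 8 11)(2 10)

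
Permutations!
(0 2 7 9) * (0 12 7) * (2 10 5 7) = (0 10 5 7 9 12 2) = [10, 1, 0, 3, 4, 7, 6, 9, 8, 12, 5, 11, 2]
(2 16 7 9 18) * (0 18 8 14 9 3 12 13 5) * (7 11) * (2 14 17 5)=(0 18 14 9 8 17 5)(2 16 11 7 3 12 13)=[18, 1, 16, 12, 4, 0, 6, 3, 17, 8, 10, 7, 13, 2, 9, 15, 11, 5, 14]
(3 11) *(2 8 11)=(2 8 11 3)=[0, 1, 8, 2, 4, 5, 6, 7, 11, 9, 10, 3]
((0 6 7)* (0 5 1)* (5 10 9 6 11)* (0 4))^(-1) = (0 4 1 5 11)(6 9 10 7)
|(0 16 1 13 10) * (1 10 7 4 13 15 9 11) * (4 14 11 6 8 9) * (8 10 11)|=13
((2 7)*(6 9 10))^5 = ((2 7)(6 9 10))^5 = (2 7)(6 10 9)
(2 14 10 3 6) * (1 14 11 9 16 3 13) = (1 14 10 13)(2 11 9 16 3 6) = [0, 14, 11, 6, 4, 5, 2, 7, 8, 16, 13, 9, 12, 1, 10, 15, 3]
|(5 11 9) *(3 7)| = 6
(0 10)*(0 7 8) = (0 10 7 8) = [10, 1, 2, 3, 4, 5, 6, 8, 0, 9, 7]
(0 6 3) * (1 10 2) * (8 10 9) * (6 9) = [9, 6, 1, 0, 4, 5, 3, 7, 10, 8, 2] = (0 9 8 10 2 1 6 3)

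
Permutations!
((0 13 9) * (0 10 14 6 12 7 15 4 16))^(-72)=((0 13 9 10 14 6 12 7 15 4 16))^(-72)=(0 6 16 14 4 10 15 9 7 13 12)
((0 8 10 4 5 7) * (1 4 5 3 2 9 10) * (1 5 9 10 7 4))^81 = (10)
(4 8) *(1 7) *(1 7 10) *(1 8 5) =(1 10 8 4 5) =[0, 10, 2, 3, 5, 1, 6, 7, 4, 9, 8]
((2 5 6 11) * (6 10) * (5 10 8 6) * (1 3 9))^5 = ((1 3 9)(2 10 5 8 6 11))^5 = (1 9 3)(2 11 6 8 5 10)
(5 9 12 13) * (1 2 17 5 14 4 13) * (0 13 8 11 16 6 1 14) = (0 13)(1 2 17 5 9 12 14 4 8 11 16 6) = [13, 2, 17, 3, 8, 9, 1, 7, 11, 12, 10, 16, 14, 0, 4, 15, 6, 5]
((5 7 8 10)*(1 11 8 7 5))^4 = (11)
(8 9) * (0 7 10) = (0 7 10)(8 9) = [7, 1, 2, 3, 4, 5, 6, 10, 9, 8, 0]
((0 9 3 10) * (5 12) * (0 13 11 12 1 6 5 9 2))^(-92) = (1 6 5)(3 12 13)(9 11 10) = ((0 2)(1 6 5)(3 10 13 11 12 9))^(-92)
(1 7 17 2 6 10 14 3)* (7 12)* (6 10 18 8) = (1 12 7 17 2 10 14 3)(6 18 8) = [0, 12, 10, 1, 4, 5, 18, 17, 6, 9, 14, 11, 7, 13, 3, 15, 16, 2, 8]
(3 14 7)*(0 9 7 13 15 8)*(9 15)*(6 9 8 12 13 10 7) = (0 15 12 13 8)(3 14 10 7)(6 9) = [15, 1, 2, 14, 4, 5, 9, 3, 0, 6, 7, 11, 13, 8, 10, 12]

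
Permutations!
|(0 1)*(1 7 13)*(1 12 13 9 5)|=|(0 7 9 5 1)(12 13)|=10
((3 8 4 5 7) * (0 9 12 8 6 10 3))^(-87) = ((0 9 12 8 4 5 7)(3 6 10))^(-87) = (0 4 9 5 12 7 8)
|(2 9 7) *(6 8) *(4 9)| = 4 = |(2 4 9 7)(6 8)|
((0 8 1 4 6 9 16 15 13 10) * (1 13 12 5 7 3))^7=(0 10 13 8)(1 5 16 4 7 15 6 3 12 9)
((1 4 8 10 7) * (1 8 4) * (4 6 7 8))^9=((4 6 7)(8 10))^9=(8 10)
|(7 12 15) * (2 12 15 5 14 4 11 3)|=14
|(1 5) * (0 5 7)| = |(0 5 1 7)| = 4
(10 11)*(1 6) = (1 6)(10 11) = [0, 6, 2, 3, 4, 5, 1, 7, 8, 9, 11, 10]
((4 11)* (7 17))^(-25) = (4 11)(7 17)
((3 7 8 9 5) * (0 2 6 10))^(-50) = ((0 2 6 10)(3 7 8 9 5))^(-50) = (0 6)(2 10)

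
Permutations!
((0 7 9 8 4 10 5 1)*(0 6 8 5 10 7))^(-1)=((10)(1 6 8 4 7 9 5))^(-1)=(10)(1 5 9 7 4 8 6)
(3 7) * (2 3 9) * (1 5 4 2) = [0, 5, 3, 7, 2, 4, 6, 9, 8, 1] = (1 5 4 2 3 7 9)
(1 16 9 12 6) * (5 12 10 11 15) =(1 16 9 10 11 15 5 12 6) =[0, 16, 2, 3, 4, 12, 1, 7, 8, 10, 11, 15, 6, 13, 14, 5, 9]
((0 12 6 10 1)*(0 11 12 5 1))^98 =(12) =((0 5 1 11 12 6 10))^98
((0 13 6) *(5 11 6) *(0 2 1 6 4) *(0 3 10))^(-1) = (0 10 3 4 11 5 13)(1 2 6)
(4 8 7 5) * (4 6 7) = (4 8)(5 6 7) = [0, 1, 2, 3, 8, 6, 7, 5, 4]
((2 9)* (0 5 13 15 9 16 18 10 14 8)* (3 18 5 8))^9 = (0 8)(2 13)(3 18 10 14)(5 9)(15 16) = ((0 8)(2 16 5 13 15 9)(3 18 10 14))^9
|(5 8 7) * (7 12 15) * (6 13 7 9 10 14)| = |(5 8 12 15 9 10 14 6 13 7)| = 10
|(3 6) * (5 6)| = 3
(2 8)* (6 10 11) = (2 8)(6 10 11) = [0, 1, 8, 3, 4, 5, 10, 7, 2, 9, 11, 6]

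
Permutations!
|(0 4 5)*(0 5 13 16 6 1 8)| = 7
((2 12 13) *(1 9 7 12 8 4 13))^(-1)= (1 12 7 9)(2 13 4 8)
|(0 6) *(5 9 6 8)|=|(0 8 5 9 6)|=5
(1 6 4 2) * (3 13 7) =(1 6 4 2)(3 13 7) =[0, 6, 1, 13, 2, 5, 4, 3, 8, 9, 10, 11, 12, 7]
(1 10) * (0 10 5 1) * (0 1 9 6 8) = [10, 5, 2, 3, 4, 9, 8, 7, 0, 6, 1] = (0 10 1 5 9 6 8)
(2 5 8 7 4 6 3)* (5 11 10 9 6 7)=(2 11 10 9 6 3)(4 7)(5 8)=[0, 1, 11, 2, 7, 8, 3, 4, 5, 6, 9, 10]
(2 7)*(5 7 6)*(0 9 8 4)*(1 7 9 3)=(0 3 1 7 2 6 5 9 8 4)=[3, 7, 6, 1, 0, 9, 5, 2, 4, 8]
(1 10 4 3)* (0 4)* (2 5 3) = (0 4 2 5 3 1 10) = [4, 10, 5, 1, 2, 3, 6, 7, 8, 9, 0]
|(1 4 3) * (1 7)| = 4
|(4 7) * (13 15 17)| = 6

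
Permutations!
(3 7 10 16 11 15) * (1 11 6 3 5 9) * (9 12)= (1 11 15 5 12 9)(3 7 10 16 6)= [0, 11, 2, 7, 4, 12, 3, 10, 8, 1, 16, 15, 9, 13, 14, 5, 6]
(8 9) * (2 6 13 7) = [0, 1, 6, 3, 4, 5, 13, 2, 9, 8, 10, 11, 12, 7] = (2 6 13 7)(8 9)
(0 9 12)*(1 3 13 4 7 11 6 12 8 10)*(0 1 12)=[9, 3, 2, 13, 7, 5, 0, 11, 10, 8, 12, 6, 1, 4]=(0 9 8 10 12 1 3 13 4 7 11 6)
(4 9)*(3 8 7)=(3 8 7)(4 9)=[0, 1, 2, 8, 9, 5, 6, 3, 7, 4]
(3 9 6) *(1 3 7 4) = [0, 3, 2, 9, 1, 5, 7, 4, 8, 6] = (1 3 9 6 7 4)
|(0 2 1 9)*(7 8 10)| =12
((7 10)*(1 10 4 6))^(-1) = (1 6 4 7 10)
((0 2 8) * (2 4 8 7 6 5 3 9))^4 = ((0 4 8)(2 7 6 5 3 9))^4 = (0 4 8)(2 3 6)(5 7 9)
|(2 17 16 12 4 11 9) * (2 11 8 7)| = |(2 17 16 12 4 8 7)(9 11)| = 14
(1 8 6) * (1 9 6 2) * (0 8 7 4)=(0 8 2 1 7 4)(6 9)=[8, 7, 1, 3, 0, 5, 9, 4, 2, 6]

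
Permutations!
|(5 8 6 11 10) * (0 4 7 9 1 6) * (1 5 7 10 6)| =|(0 4 10 7 9 5 8)(6 11)| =14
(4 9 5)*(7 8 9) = (4 7 8 9 5) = [0, 1, 2, 3, 7, 4, 6, 8, 9, 5]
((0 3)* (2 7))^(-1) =(0 3)(2 7)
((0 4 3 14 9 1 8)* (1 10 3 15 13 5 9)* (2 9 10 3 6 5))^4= (0 2 1 15 3)(4 9 8 13 14)(5 10 6)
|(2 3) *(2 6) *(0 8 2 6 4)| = 5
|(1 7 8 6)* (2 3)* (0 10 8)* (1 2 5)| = 9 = |(0 10 8 6 2 3 5 1 7)|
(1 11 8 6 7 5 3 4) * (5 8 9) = (1 11 9 5 3 4)(6 7 8) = [0, 11, 2, 4, 1, 3, 7, 8, 6, 5, 10, 9]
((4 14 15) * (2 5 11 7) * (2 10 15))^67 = (2 7 4 5 10 14 11 15)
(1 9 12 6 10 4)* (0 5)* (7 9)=(0 5)(1 7 9 12 6 10 4)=[5, 7, 2, 3, 1, 0, 10, 9, 8, 12, 4, 11, 6]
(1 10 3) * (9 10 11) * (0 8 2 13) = (0 8 2 13)(1 11 9 10 3) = [8, 11, 13, 1, 4, 5, 6, 7, 2, 10, 3, 9, 12, 0]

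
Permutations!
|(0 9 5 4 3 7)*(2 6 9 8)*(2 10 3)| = |(0 8 10 3 7)(2 6 9 5 4)| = 5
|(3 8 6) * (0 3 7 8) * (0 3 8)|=|(0 8 6 7)|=4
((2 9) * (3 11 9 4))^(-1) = ((2 4 3 11 9))^(-1) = (2 9 11 3 4)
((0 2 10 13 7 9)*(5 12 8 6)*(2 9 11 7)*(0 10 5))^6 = (0 12 13)(2 9 8)(5 10 6)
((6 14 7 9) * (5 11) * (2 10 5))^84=((2 10 5 11)(6 14 7 9))^84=(14)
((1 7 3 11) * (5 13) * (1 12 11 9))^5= (1 7 3 9)(5 13)(11 12)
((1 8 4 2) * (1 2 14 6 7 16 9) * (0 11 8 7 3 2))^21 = ((0 11 8 4 14 6 3 2)(1 7 16 9))^21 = (0 6 8 2 14 11 3 4)(1 7 16 9)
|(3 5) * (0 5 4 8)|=5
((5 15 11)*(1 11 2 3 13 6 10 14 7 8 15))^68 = (1 5 11)(2 14 3 7 13 8 6 15 10) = ((1 11 5)(2 3 13 6 10 14 7 8 15))^68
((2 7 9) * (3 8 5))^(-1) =(2 9 7)(3 5 8)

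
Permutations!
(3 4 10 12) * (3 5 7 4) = (4 10 12 5 7) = [0, 1, 2, 3, 10, 7, 6, 4, 8, 9, 12, 11, 5]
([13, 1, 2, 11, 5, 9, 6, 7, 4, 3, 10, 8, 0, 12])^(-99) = [0, 1, 2, 4, 3, 11, 6, 7, 9, 8, 10, 5, 12, 13]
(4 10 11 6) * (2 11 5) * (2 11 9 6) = (2 9 6 4 10 5 11) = [0, 1, 9, 3, 10, 11, 4, 7, 8, 6, 5, 2]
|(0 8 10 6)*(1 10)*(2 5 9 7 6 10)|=|(10)(0 8 1 2 5 9 7 6)|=8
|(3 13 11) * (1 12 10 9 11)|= 7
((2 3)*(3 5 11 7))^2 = ((2 5 11 7 3))^2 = (2 11 3 5 7)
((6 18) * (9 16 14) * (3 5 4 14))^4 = ((3 5 4 14 9 16)(6 18))^4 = (18)(3 9 4)(5 16 14)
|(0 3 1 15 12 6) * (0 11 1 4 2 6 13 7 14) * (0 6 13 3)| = |(1 15 12 3 4 2 13 7 14 6 11)| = 11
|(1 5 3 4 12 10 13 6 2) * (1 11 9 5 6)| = 11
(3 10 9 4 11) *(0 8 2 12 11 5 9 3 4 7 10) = (0 8 2 12 11 4 5 9 7 10 3) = [8, 1, 12, 0, 5, 9, 6, 10, 2, 7, 3, 4, 11]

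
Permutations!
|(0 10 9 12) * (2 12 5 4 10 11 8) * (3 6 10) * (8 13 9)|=12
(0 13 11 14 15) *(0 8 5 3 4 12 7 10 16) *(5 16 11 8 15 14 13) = (0 5 3 4 12 7 10 11 13 8 16) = [5, 1, 2, 4, 12, 3, 6, 10, 16, 9, 11, 13, 7, 8, 14, 15, 0]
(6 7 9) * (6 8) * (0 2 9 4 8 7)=[2, 1, 9, 3, 8, 5, 0, 4, 6, 7]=(0 2 9 7 4 8 6)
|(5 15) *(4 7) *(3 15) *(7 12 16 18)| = |(3 15 5)(4 12 16 18 7)| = 15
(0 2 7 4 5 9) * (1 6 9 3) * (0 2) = (1 6 9 2 7 4 5 3) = [0, 6, 7, 1, 5, 3, 9, 4, 8, 2]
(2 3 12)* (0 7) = (0 7)(2 3 12) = [7, 1, 3, 12, 4, 5, 6, 0, 8, 9, 10, 11, 2]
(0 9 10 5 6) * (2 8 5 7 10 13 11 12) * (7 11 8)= (0 9 13 8 5 6)(2 7 10 11 12)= [9, 1, 7, 3, 4, 6, 0, 10, 5, 13, 11, 12, 2, 8]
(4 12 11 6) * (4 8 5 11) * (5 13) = (4 12)(5 11 6 8 13) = [0, 1, 2, 3, 12, 11, 8, 7, 13, 9, 10, 6, 4, 5]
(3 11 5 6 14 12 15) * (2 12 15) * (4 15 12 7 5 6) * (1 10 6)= (1 10 6 14 12 2 7 5 4 15 3 11)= [0, 10, 7, 11, 15, 4, 14, 5, 8, 9, 6, 1, 2, 13, 12, 3]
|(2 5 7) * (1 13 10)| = 3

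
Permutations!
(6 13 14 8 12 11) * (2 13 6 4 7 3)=(2 13 14 8 12 11 4 7 3)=[0, 1, 13, 2, 7, 5, 6, 3, 12, 9, 10, 4, 11, 14, 8]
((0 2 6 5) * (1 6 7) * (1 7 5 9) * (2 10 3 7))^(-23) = (0 10 3 7 2 5)(1 6 9)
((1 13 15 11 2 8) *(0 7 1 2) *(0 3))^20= ((0 7 1 13 15 11 3)(2 8))^20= (0 3 11 15 13 1 7)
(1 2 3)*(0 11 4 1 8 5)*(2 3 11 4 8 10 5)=(0 4 1 3 10 5)(2 11 8)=[4, 3, 11, 10, 1, 0, 6, 7, 2, 9, 5, 8]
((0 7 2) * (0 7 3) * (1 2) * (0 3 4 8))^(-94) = ((0 4 8)(1 2 7))^(-94) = (0 8 4)(1 7 2)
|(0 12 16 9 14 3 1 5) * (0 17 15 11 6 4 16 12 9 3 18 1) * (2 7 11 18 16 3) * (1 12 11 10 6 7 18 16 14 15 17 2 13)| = 16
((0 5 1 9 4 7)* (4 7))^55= ((0 5 1 9 7))^55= (9)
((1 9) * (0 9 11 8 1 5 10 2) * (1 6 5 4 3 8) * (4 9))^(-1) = ((0 4 3 8 6 5 10 2)(1 11))^(-1) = (0 2 10 5 6 8 3 4)(1 11)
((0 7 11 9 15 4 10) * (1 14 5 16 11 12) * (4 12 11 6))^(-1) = (0 10 4 6 16 5 14 1 12 15 9 11 7) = ((0 7 11 9 15 12 1 14 5 16 6 4 10))^(-1)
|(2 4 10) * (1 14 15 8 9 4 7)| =9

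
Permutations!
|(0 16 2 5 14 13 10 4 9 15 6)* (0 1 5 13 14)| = |(0 16 2 13 10 4 9 15 6 1 5)| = 11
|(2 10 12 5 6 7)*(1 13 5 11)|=9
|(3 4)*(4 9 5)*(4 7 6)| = |(3 9 5 7 6 4)| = 6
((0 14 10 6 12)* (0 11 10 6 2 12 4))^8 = (14)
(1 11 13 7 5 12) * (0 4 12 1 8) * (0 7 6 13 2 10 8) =(0 4 12)(1 11 2 10 8 7 5)(6 13) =[4, 11, 10, 3, 12, 1, 13, 5, 7, 9, 8, 2, 0, 6]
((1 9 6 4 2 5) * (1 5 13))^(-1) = (1 13 2 4 6 9)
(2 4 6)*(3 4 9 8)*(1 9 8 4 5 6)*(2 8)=[0, 9, 2, 5, 1, 6, 8, 7, 3, 4]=(1 9 4)(3 5 6 8)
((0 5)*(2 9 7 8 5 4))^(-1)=(0 5 8 7 9 2 4)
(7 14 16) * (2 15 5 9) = (2 15 5 9)(7 14 16) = [0, 1, 15, 3, 4, 9, 6, 14, 8, 2, 10, 11, 12, 13, 16, 5, 7]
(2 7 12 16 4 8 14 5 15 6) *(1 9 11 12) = [0, 9, 7, 3, 8, 15, 2, 1, 14, 11, 10, 12, 16, 13, 5, 6, 4] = (1 9 11 12 16 4 8 14 5 15 6 2 7)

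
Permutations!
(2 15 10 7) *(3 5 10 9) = (2 15 9 3 5 10 7) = [0, 1, 15, 5, 4, 10, 6, 2, 8, 3, 7, 11, 12, 13, 14, 9]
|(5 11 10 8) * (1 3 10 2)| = 7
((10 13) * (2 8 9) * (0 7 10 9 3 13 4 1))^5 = ((0 7 10 4 1)(2 8 3 13 9))^5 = (13)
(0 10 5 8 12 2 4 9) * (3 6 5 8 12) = (0 10 8 3 6 5 12 2 4 9) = [10, 1, 4, 6, 9, 12, 5, 7, 3, 0, 8, 11, 2]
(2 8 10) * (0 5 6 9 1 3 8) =[5, 3, 0, 8, 4, 6, 9, 7, 10, 1, 2] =(0 5 6 9 1 3 8 10 2)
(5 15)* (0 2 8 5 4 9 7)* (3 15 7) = (0 2 8 5 7)(3 15 4 9) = [2, 1, 8, 15, 9, 7, 6, 0, 5, 3, 10, 11, 12, 13, 14, 4]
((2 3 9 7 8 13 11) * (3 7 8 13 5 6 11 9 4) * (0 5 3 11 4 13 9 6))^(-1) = (0 5)(2 11 4 6 13 3 8 9 7)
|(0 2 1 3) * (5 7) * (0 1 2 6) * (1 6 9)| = 10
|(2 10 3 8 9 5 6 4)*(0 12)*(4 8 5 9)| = 14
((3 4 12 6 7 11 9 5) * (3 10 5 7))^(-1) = ((3 4 12 6)(5 10)(7 11 9))^(-1) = (3 6 12 4)(5 10)(7 9 11)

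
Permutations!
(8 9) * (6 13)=(6 13)(8 9)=[0, 1, 2, 3, 4, 5, 13, 7, 9, 8, 10, 11, 12, 6]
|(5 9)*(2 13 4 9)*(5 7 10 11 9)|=4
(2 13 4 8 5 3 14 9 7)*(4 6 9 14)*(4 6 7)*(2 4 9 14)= (2 13 7 4 8 5 3 6 14)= [0, 1, 13, 6, 8, 3, 14, 4, 5, 9, 10, 11, 12, 7, 2]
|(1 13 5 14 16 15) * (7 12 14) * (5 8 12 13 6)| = 10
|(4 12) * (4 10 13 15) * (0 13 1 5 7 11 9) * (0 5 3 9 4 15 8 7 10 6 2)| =|(15)(0 13 8 7 11 4 12 6 2)(1 3 9 5 10)| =45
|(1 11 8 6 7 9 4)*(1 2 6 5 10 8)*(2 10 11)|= |(1 2 6 7 9 4 10 8 5 11)|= 10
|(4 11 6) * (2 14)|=6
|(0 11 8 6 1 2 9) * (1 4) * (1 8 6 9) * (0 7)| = |(0 11 6 4 8 9 7)(1 2)| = 14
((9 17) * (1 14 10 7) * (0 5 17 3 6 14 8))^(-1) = (0 8 1 7 10 14 6 3 9 17 5)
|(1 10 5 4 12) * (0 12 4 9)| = |(0 12 1 10 5 9)| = 6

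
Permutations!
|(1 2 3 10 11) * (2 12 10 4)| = 12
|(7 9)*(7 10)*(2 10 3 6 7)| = 4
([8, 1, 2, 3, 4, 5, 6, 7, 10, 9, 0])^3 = (10)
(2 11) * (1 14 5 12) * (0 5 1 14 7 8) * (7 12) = (0 5 7 8)(1 12 14)(2 11) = [5, 12, 11, 3, 4, 7, 6, 8, 0, 9, 10, 2, 14, 13, 1]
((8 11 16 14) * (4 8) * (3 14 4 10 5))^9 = ((3 14 10 5)(4 8 11 16))^9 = (3 14 10 5)(4 8 11 16)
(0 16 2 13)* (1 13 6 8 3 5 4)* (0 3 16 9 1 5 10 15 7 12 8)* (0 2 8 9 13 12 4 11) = (0 13 3 10 15 7 4 5 11)(1 12 9)(2 6)(8 16) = [13, 12, 6, 10, 5, 11, 2, 4, 16, 1, 15, 0, 9, 3, 14, 7, 8]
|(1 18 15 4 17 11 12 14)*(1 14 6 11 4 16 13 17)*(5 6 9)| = |(1 18 15 16 13 17 4)(5 6 11 12 9)| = 35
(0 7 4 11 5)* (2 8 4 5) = [7, 1, 8, 3, 11, 0, 6, 5, 4, 9, 10, 2] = (0 7 5)(2 8 4 11)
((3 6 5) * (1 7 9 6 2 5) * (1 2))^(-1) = ((1 7 9 6 2 5 3))^(-1) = (1 3 5 2 6 9 7)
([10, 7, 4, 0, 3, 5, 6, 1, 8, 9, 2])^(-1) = (0 3 4 2 10)(1 7)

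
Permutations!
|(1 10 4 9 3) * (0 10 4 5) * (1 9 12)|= 6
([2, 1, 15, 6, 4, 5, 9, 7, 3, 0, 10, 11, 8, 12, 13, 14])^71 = (0 2 15 14 13 12 8 3 6 9)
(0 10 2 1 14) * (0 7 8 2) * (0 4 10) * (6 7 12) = [0, 14, 1, 3, 10, 5, 7, 8, 2, 9, 4, 11, 6, 13, 12] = (1 14 12 6 7 8 2)(4 10)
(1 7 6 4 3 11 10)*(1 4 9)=[0, 7, 2, 11, 3, 5, 9, 6, 8, 1, 4, 10]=(1 7 6 9)(3 11 10 4)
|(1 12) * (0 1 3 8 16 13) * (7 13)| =8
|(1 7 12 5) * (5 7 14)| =6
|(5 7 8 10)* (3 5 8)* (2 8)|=3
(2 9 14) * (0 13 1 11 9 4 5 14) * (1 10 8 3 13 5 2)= [5, 11, 4, 13, 2, 14, 6, 7, 3, 0, 8, 9, 12, 10, 1]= (0 5 14 1 11 9)(2 4)(3 13 10 8)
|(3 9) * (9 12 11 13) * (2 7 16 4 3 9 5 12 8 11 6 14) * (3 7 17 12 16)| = |(2 17 12 6 14)(3 8 11 13 5 16 4 7)| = 40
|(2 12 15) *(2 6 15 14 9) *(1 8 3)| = 12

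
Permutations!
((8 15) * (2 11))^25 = ((2 11)(8 15))^25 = (2 11)(8 15)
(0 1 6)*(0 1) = [0, 6, 2, 3, 4, 5, 1] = (1 6)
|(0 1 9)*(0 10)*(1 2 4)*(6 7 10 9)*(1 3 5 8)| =|(0 2 4 3 5 8 1 6 7 10)| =10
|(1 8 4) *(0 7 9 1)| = 6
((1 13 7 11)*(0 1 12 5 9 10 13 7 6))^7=((0 1 7 11 12 5 9 10 13 6))^7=(0 10 12 1 13 5 7 6 9 11)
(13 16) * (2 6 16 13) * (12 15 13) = (2 6 16)(12 15 13) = [0, 1, 6, 3, 4, 5, 16, 7, 8, 9, 10, 11, 15, 12, 14, 13, 2]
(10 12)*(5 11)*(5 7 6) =(5 11 7 6)(10 12) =[0, 1, 2, 3, 4, 11, 5, 6, 8, 9, 12, 7, 10]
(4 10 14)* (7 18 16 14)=(4 10 7 18 16 14)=[0, 1, 2, 3, 10, 5, 6, 18, 8, 9, 7, 11, 12, 13, 4, 15, 14, 17, 16]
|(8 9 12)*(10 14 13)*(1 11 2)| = 3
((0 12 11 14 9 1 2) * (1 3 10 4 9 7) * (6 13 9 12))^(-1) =((0 6 13 9 3 10 4 12 11 14 7 1 2))^(-1) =(0 2 1 7 14 11 12 4 10 3 9 13 6)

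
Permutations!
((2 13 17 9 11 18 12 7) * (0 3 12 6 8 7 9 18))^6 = (0 3 12 9 11)(2 7 8 6 18 17 13)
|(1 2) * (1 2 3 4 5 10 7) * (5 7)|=|(1 3 4 7)(5 10)|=4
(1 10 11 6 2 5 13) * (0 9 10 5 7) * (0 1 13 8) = (13)(0 9 10 11 6 2 7 1 5 8) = [9, 5, 7, 3, 4, 8, 2, 1, 0, 10, 11, 6, 12, 13]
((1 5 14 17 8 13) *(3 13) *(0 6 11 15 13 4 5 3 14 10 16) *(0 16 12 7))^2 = (0 11 13 3 5 12)(1 4 10 7 6 15)(8 17 14)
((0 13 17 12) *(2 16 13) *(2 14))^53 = (0 13 14 17 2 12 16)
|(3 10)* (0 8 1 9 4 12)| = 6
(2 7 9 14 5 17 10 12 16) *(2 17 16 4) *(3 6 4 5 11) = (2 7 9 14 11 3 6 4)(5 16 17 10 12) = [0, 1, 7, 6, 2, 16, 4, 9, 8, 14, 12, 3, 5, 13, 11, 15, 17, 10]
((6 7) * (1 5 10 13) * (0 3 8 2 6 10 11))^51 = ((0 3 8 2 6 7 10 13 1 5 11))^51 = (0 13 2 11 10 8 5 7 3 1 6)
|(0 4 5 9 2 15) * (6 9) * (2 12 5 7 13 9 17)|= |(0 4 7 13 9 12 5 6 17 2 15)|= 11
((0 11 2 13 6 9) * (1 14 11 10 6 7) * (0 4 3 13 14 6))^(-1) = (0 10)(1 7 13 3 4 9 6)(2 11 14)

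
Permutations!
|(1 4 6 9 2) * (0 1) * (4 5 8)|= 8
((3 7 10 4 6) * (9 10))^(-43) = (3 6 4 10 9 7)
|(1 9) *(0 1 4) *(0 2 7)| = |(0 1 9 4 2 7)| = 6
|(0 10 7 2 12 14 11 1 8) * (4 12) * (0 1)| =8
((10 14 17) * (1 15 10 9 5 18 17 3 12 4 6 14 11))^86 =(1 10)(3 12 4 6 14)(5 17)(9 18)(11 15)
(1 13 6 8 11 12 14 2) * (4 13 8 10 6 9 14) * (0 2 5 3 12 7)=(0 2 1 8 11 7)(3 12 4 13 9 14 5)(6 10)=[2, 8, 1, 12, 13, 3, 10, 0, 11, 14, 6, 7, 4, 9, 5]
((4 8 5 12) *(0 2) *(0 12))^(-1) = ((0 2 12 4 8 5))^(-1) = (0 5 8 4 12 2)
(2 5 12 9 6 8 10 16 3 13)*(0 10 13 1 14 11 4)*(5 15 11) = (0 10 16 3 1 14 5 12 9 6 8 13 2 15 11 4) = [10, 14, 15, 1, 0, 12, 8, 7, 13, 6, 16, 4, 9, 2, 5, 11, 3]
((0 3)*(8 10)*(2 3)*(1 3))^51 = ((0 2 1 3)(8 10))^51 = (0 3 1 2)(8 10)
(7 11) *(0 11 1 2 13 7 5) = (0 11 5)(1 2 13 7) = [11, 2, 13, 3, 4, 0, 6, 1, 8, 9, 10, 5, 12, 7]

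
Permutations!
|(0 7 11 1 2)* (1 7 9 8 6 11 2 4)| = |(0 9 8 6 11 7 2)(1 4)| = 14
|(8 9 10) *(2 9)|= 4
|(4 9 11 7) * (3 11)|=5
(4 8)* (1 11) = (1 11)(4 8) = [0, 11, 2, 3, 8, 5, 6, 7, 4, 9, 10, 1]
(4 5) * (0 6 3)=(0 6 3)(4 5)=[6, 1, 2, 0, 5, 4, 3]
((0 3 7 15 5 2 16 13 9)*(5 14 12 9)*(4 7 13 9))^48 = ((0 3 13 5 2 16 9)(4 7 15 14 12))^48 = (0 9 16 2 5 13 3)(4 14 7 12 15)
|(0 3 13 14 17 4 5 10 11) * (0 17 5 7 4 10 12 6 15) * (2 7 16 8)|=|(0 3 13 14 5 12 6 15)(2 7 4 16 8)(10 11 17)|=120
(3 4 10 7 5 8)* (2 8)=[0, 1, 8, 4, 10, 2, 6, 5, 3, 9, 7]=(2 8 3 4 10 7 5)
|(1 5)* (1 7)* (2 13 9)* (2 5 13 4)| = |(1 13 9 5 7)(2 4)| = 10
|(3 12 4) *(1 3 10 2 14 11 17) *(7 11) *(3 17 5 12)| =|(1 17)(2 14 7 11 5 12 4 10)| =8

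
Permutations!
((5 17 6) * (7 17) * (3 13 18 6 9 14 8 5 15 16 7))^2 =(3 18 15 7 9 8)(5 13 6 16 17 14)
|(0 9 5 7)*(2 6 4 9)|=7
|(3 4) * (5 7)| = 2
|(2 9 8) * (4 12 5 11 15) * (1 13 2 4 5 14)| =24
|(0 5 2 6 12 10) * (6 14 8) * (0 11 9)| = |(0 5 2 14 8 6 12 10 11 9)| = 10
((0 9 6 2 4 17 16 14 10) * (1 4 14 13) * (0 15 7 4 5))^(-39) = ((0 9 6 2 14 10 15 7 4 17 16 13 1 5))^(-39) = (0 2 15 17 1 9 14 7 16 5 6 10 4 13)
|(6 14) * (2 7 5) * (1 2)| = 4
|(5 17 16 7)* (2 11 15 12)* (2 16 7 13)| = 6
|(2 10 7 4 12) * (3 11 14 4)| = 8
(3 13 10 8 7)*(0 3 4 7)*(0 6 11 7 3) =(3 13 10 8 6 11 7 4) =[0, 1, 2, 13, 3, 5, 11, 4, 6, 9, 8, 7, 12, 10]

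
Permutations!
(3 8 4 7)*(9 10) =(3 8 4 7)(9 10) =[0, 1, 2, 8, 7, 5, 6, 3, 4, 10, 9]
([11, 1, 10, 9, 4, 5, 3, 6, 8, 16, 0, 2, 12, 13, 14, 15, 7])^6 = (0 2)(3 9 16 7 6)(10 11)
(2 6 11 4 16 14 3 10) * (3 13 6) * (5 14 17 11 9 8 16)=(2 3 10)(4 5 14 13 6 9 8 16 17 11)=[0, 1, 3, 10, 5, 14, 9, 7, 16, 8, 2, 4, 12, 6, 13, 15, 17, 11]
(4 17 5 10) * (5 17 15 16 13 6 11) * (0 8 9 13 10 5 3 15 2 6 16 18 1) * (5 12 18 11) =(0 8 9 13 16 10 4 2 6 5 12 18 1)(3 15 11) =[8, 0, 6, 15, 2, 12, 5, 7, 9, 13, 4, 3, 18, 16, 14, 11, 10, 17, 1]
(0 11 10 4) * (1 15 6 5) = [11, 15, 2, 3, 0, 1, 5, 7, 8, 9, 4, 10, 12, 13, 14, 6] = (0 11 10 4)(1 15 6 5)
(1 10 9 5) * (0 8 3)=[8, 10, 2, 0, 4, 1, 6, 7, 3, 5, 9]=(0 8 3)(1 10 9 5)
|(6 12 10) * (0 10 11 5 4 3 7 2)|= 10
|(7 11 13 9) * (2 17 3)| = |(2 17 3)(7 11 13 9)| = 12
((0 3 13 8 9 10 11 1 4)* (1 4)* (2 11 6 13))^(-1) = (0 4 11 2 3)(6 10 9 8 13)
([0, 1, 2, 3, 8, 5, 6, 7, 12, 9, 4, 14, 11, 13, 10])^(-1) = (4 10 14 11 12 8)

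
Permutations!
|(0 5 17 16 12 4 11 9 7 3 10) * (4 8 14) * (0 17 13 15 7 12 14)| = |(0 5 13 15 7 3 10 17 16 14 4 11 9 12 8)| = 15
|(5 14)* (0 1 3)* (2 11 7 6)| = 12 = |(0 1 3)(2 11 7 6)(5 14)|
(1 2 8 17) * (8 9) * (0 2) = [2, 0, 9, 3, 4, 5, 6, 7, 17, 8, 10, 11, 12, 13, 14, 15, 16, 1] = (0 2 9 8 17 1)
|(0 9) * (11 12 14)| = |(0 9)(11 12 14)| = 6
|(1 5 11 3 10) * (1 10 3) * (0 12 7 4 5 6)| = 8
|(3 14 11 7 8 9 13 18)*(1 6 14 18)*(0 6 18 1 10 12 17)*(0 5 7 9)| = 12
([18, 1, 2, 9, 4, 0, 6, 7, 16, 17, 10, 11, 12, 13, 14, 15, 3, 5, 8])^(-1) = [5, 1, 2, 16, 4, 17, 6, 7, 18, 3, 10, 11, 12, 13, 14, 15, 8, 9, 0]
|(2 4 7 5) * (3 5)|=5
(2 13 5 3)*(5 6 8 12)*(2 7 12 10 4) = (2 13 6 8 10 4)(3 7 12 5) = [0, 1, 13, 7, 2, 3, 8, 12, 10, 9, 4, 11, 5, 6]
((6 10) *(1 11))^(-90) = (11)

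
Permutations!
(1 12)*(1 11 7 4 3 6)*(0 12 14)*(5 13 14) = [12, 5, 2, 6, 3, 13, 1, 4, 8, 9, 10, 7, 11, 14, 0] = (0 12 11 7 4 3 6 1 5 13 14)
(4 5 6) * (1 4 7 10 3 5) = (1 4)(3 5 6 7 10) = [0, 4, 2, 5, 1, 6, 7, 10, 8, 9, 3]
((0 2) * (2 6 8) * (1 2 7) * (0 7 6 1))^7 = (0 7 2 1)(6 8)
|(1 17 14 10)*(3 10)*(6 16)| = 10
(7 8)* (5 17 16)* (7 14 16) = [0, 1, 2, 3, 4, 17, 6, 8, 14, 9, 10, 11, 12, 13, 16, 15, 5, 7] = (5 17 7 8 14 16)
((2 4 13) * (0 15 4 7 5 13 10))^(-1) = ((0 15 4 10)(2 7 5 13))^(-1) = (0 10 4 15)(2 13 5 7)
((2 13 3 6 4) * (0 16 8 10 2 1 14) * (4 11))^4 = ((0 16 8 10 2 13 3 6 11 4 1 14))^4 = (0 2 11)(1 8 3)(4 16 13)(6 14 10)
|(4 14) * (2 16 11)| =6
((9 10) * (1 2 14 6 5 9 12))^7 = (1 12 10 9 5 6 14 2) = ((1 2 14 6 5 9 10 12))^7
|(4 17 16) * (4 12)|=|(4 17 16 12)|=4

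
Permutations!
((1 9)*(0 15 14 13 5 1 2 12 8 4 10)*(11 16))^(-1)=((0 15 14 13 5 1 9 2 12 8 4 10)(11 16))^(-1)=(0 10 4 8 12 2 9 1 5 13 14 15)(11 16)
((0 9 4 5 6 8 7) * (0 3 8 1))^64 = (0 6 4)(1 5 9)(3 8 7)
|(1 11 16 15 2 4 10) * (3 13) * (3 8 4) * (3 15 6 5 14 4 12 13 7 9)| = 24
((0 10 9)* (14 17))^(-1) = (0 9 10)(14 17)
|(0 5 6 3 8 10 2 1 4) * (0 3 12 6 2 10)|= 14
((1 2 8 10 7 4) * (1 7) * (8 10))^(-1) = ((1 2 10)(4 7))^(-1) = (1 10 2)(4 7)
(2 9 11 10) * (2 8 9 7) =(2 7)(8 9 11 10) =[0, 1, 7, 3, 4, 5, 6, 2, 9, 11, 8, 10]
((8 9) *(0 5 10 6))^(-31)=(0 5 10 6)(8 9)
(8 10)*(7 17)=(7 17)(8 10)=[0, 1, 2, 3, 4, 5, 6, 17, 10, 9, 8, 11, 12, 13, 14, 15, 16, 7]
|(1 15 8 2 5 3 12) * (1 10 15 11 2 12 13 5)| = |(1 11 2)(3 13 5)(8 12 10 15)| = 12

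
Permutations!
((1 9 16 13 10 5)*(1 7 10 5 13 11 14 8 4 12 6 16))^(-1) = (1 9)(4 8 14 11 16 6 12)(5 13 10 7)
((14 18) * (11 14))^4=(11 14 18)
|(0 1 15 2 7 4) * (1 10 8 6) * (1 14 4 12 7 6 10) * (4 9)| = |(0 1 15 2 6 14 9 4)(7 12)(8 10)| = 8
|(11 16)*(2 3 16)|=|(2 3 16 11)|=4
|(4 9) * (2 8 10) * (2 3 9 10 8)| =4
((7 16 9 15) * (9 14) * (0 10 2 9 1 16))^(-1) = (0 7 15 9 2 10)(1 14 16)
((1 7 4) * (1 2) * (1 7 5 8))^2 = (1 8 5)(2 4 7)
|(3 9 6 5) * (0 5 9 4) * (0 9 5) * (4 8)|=6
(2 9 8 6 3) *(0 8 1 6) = (0 8)(1 6 3 2 9) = [8, 6, 9, 2, 4, 5, 3, 7, 0, 1]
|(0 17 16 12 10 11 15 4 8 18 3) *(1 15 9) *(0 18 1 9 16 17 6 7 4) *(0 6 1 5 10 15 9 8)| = |(0 1 9 8 5 10 11 16 12 15 6 7 4)(3 18)| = 26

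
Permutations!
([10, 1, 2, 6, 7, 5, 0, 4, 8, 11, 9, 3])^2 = (0 9 3)(6 10 11)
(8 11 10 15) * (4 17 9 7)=[0, 1, 2, 3, 17, 5, 6, 4, 11, 7, 15, 10, 12, 13, 14, 8, 16, 9]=(4 17 9 7)(8 11 10 15)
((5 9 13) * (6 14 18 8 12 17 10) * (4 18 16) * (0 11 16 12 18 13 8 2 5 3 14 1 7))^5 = ((0 11 16 4 13 3 14 12 17 10 6 1 7)(2 5 9 8 18))^5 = (18)(0 3 6 16 12 7 13 10 11 14 1 4 17)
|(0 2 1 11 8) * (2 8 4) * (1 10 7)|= 6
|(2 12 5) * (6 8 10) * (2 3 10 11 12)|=|(3 10 6 8 11 12 5)|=7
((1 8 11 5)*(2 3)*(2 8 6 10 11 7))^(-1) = (1 5 11 10 6)(2 7 8 3)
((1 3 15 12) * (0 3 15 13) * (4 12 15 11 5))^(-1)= ((15)(0 3 13)(1 11 5 4 12))^(-1)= (15)(0 13 3)(1 12 4 5 11)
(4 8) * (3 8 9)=[0, 1, 2, 8, 9, 5, 6, 7, 4, 3]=(3 8 4 9)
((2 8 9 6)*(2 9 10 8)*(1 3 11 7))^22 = ((1 3 11 7)(6 9)(8 10))^22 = (1 11)(3 7)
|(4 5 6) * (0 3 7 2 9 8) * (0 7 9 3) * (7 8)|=|(2 3 9 7)(4 5 6)|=12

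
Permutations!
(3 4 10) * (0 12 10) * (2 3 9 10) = (0 12 2 3 4)(9 10) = [12, 1, 3, 4, 0, 5, 6, 7, 8, 10, 9, 11, 2]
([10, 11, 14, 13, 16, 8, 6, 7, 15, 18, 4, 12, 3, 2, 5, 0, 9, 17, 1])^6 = (0 1 14 4 12 8 9 13)(2 10 11 5 16 3 15 18)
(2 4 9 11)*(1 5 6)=(1 5 6)(2 4 9 11)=[0, 5, 4, 3, 9, 6, 1, 7, 8, 11, 10, 2]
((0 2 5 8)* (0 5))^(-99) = ((0 2)(5 8))^(-99) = (0 2)(5 8)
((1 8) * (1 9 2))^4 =((1 8 9 2))^4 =(9)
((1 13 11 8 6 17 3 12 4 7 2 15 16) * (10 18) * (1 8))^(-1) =(1 11 13)(2 7 4 12 3 17 6 8 16 15)(10 18)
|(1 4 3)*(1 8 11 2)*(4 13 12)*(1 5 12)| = 14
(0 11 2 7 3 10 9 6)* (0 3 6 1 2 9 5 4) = (0 11 9 1 2 7 6 3 10 5 4) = [11, 2, 7, 10, 0, 4, 3, 6, 8, 1, 5, 9]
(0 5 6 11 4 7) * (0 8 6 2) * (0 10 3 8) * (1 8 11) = (0 5 2 10 3 11 4 7)(1 8 6) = [5, 8, 10, 11, 7, 2, 1, 0, 6, 9, 3, 4]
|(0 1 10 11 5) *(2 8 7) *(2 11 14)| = 9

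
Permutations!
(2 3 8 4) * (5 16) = (2 3 8 4)(5 16) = [0, 1, 3, 8, 2, 16, 6, 7, 4, 9, 10, 11, 12, 13, 14, 15, 5]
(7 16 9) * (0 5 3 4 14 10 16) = [5, 1, 2, 4, 14, 3, 6, 0, 8, 7, 16, 11, 12, 13, 10, 15, 9] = (0 5 3 4 14 10 16 9 7)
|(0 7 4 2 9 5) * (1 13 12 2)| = |(0 7 4 1 13 12 2 9 5)| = 9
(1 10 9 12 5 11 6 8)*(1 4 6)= (1 10 9 12 5 11)(4 6 8)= [0, 10, 2, 3, 6, 11, 8, 7, 4, 12, 9, 1, 5]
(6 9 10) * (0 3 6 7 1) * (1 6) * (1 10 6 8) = (0 3 10 7 8 1)(6 9) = [3, 0, 2, 10, 4, 5, 9, 8, 1, 6, 7]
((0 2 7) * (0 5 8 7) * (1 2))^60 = (8)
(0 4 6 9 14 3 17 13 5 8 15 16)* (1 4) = [1, 4, 2, 17, 6, 8, 9, 7, 15, 14, 10, 11, 12, 5, 3, 16, 0, 13] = (0 1 4 6 9 14 3 17 13 5 8 15 16)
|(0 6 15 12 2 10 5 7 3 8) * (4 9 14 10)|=13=|(0 6 15 12 2 4 9 14 10 5 7 3 8)|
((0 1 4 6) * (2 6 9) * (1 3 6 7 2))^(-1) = (0 6 3)(1 9 4)(2 7) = ((0 3 6)(1 4 9)(2 7))^(-1)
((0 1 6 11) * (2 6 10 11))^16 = (11)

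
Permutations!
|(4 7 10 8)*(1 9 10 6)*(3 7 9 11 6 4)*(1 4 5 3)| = 21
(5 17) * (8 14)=[0, 1, 2, 3, 4, 17, 6, 7, 14, 9, 10, 11, 12, 13, 8, 15, 16, 5]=(5 17)(8 14)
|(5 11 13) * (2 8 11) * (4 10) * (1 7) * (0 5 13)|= 10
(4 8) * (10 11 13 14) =(4 8)(10 11 13 14) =[0, 1, 2, 3, 8, 5, 6, 7, 4, 9, 11, 13, 12, 14, 10]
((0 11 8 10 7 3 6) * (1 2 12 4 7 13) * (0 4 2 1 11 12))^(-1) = ((0 12 2)(3 6 4 7)(8 10 13 11))^(-1) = (0 2 12)(3 7 4 6)(8 11 13 10)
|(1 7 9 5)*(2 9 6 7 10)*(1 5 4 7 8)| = 8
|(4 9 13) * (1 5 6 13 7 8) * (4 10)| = 9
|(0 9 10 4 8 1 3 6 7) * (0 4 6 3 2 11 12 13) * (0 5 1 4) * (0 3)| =|(0 9 10 6 7 3)(1 2 11 12 13 5)(4 8)| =6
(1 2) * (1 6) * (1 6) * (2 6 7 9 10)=(1 6 7 9 10 2)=[0, 6, 1, 3, 4, 5, 7, 9, 8, 10, 2]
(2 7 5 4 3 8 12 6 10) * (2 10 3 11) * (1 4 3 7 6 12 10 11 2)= [0, 4, 6, 8, 2, 3, 7, 5, 10, 9, 11, 1, 12]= (12)(1 4 2 6 7 5 3 8 10 11)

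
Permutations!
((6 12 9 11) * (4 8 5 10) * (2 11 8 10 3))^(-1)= ((2 11 6 12 9 8 5 3)(4 10))^(-1)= (2 3 5 8 9 12 6 11)(4 10)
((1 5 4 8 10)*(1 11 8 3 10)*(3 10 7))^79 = (1 5 4 10 11 8)(3 7)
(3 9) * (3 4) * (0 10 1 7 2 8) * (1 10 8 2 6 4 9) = (10)(0 8)(1 7 6 4 3) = [8, 7, 2, 1, 3, 5, 4, 6, 0, 9, 10]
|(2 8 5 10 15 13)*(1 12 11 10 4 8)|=21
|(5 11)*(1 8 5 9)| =|(1 8 5 11 9)| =5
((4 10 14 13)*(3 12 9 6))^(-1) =((3 12 9 6)(4 10 14 13))^(-1) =(3 6 9 12)(4 13 14 10)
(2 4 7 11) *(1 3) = (1 3)(2 4 7 11) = [0, 3, 4, 1, 7, 5, 6, 11, 8, 9, 10, 2]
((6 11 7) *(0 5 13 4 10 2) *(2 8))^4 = ((0 5 13 4 10 8 2)(6 11 7))^4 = (0 10 5 8 13 2 4)(6 11 7)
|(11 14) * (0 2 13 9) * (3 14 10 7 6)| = 12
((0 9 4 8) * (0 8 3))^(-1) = ((0 9 4 3))^(-1) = (0 3 4 9)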